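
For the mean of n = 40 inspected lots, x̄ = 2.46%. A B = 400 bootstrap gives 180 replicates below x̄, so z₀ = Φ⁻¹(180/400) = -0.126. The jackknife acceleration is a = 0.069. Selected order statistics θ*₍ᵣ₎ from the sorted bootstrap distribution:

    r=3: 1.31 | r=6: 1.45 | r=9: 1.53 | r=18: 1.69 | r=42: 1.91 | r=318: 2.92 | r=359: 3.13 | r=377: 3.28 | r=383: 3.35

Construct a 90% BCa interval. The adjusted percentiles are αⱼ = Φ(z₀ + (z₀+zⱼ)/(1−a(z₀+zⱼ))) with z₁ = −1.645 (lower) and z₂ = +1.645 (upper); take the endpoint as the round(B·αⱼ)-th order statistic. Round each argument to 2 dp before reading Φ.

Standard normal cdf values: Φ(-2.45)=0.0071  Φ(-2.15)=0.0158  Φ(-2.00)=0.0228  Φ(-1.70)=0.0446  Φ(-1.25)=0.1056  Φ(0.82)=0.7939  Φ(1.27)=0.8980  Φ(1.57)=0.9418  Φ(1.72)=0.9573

(1.69, 3.28)

Lower: z₀ + z₁ = -0.126 + (-1.645) = -1.771; 1 − a(z₀+z₁) = 1 − (0.069)(-1.771) = 1.1222; argument = -0.126 + (-1.771)/1.1222 = -1.7042 → -1.70.
α₁ = Φ(-1.70) = 0.0446; rank = round(400 × 0.0446) = 18; θ*₍18₎ = 1.69.
Upper: z₀ + z₂ = 1.519; 1 − a(z₀+z₂) = 0.8952; argument = 1.5708 → 1.57; α₂ = 0.9418; rank = 377; θ*₍377₎ = 3.28.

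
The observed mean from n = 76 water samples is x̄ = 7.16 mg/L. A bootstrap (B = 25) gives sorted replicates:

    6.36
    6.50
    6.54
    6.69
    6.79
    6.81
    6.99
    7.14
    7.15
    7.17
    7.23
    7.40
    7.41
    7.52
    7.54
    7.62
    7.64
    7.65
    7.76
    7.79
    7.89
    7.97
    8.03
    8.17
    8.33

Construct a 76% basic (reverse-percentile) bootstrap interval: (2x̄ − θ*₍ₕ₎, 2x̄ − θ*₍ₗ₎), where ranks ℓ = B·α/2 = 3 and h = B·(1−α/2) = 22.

Percentile endpoints at ranks 3 and 22: θ*₍3₎ = 6.54, θ*₍22₎ = 7.97.
Basic interval reflects these around x̄:
  lower = 2 × 7.16 − 7.97 = 6.35
  upper = 2 × 7.16 − 6.54 = 7.78

(6.35, 7.78)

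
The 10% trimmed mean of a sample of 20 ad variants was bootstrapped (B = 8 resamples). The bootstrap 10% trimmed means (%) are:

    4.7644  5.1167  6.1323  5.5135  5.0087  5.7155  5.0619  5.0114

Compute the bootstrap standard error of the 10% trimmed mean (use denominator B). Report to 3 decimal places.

SE* = 0.427

Bootstrap SE is the standard deviation of the 8 replicate 10% trimmed means.
Mean of replicates: (4.7644 + 5.1167 + 6.1323 + 5.5135 + 5.0087 + 5.7155 + 5.0619 + 5.0114) / 8 = 42.32440 / 8 = 5.29055
Sum of squared deviations: (−0.52615)² + (−0.17385)² + (+0.84175)² + (+0.22295)² + (−0.28185)² + (+0.42495)² + (−0.22865)² + (−0.27915)² = 1.45553
Variance = 1.45553 / 8 = 0.18194
SE* = √0.18194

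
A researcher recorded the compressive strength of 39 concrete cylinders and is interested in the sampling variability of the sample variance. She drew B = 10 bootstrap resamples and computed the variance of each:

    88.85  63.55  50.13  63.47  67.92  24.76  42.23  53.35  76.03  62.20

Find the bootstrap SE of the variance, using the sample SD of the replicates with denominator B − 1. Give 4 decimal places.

Bootstrap SE is the standard deviation of the 10 replicate variances.
Mean of replicates: (88.85 + 63.55 + 50.13 + 63.47 + 67.92 + 24.76 + 42.23 + 53.35 + 76.03 + 62.20) / 10 = 592.49000 / 10 = 59.24900
Sum of squared deviations: (+29.60100)² + (+4.30100)² + (−9.11900)² + (+4.22100)² + (+8.67100)² + (−34.48900)² + (−17.01900)² + (−5.89900)² + (+16.78100)² + (+2.95100)² = 2875.12309
Variance = 2875.12309 / 9 = 319.45812
SE* = √319.45812

SE* = 17.8734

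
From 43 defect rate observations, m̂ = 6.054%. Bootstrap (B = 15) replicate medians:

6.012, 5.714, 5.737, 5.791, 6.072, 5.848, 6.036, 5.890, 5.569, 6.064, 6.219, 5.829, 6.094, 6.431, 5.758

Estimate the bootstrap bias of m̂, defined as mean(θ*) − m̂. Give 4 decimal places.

bias = −0.1164

mean(θ*) = (6.012 + 5.714 + 5.737 + 5.791 + 6.072 + 5.848 + 6.036 + 5.890 + 5.569 + 6.064 + 6.219 + 5.829 + 6.094 + 6.431 + 5.758) / 15 = 5.93760
bias = 5.93760 − 6.054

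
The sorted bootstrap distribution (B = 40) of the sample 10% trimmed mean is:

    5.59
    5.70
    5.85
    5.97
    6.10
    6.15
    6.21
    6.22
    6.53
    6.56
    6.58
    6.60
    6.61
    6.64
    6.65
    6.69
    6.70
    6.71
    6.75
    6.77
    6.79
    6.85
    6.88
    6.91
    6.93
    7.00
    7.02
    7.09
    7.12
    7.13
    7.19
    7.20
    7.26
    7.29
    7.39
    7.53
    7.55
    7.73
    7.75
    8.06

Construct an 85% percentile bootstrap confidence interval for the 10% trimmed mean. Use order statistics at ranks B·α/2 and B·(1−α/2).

α = 0.15; lower rank = 40 × 0.075 = 3; upper rank = 40 × 0.925 = 37.
The 3rd smallest replicate is 5.85; the 37th is 7.55.

(5.85, 7.55)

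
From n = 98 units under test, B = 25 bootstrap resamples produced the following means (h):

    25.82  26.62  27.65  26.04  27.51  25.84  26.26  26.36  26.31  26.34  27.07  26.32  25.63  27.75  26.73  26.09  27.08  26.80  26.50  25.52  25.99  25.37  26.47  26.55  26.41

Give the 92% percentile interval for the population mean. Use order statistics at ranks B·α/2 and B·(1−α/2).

Sorted replicates: 25.37, 25.52, 25.63, 25.82, 25.84, 25.99, 26.04, 26.09, 26.26, 26.31, 26.32, 26.34, 26.36, 26.41, 26.47, 26.50, 26.55, 26.62, 26.73, 26.80, 27.07, 27.08, 27.51, 27.65, 27.75
α = 0.08; lower rank = 25 × 0.040 = 1; upper rank = 25 × 0.960 = 24.
The 1st smallest replicate is 25.37; the 24th is 27.65.

(25.37, 27.65)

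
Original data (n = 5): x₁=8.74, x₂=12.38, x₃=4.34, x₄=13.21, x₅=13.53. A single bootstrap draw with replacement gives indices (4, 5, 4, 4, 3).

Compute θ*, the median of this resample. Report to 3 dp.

θ* = 13.210

Resample values: 13.21, 13.53, 13.21, 13.21, 4.34.
Sorted: 4.34, 13.21, 13.21, 13.21, 13.53
Median = middle value = 13.210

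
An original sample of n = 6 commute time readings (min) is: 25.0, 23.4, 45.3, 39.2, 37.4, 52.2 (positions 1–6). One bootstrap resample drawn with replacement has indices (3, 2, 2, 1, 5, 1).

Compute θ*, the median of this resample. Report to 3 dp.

Resample values: 45.3, 23.4, 23.4, 25.0, 37.4, 25.0.
Sorted: 23.4, 23.4, 25.0, 25.0, 37.4, 45.3
Median = average of the two middle values = 25.000

θ* = 25.000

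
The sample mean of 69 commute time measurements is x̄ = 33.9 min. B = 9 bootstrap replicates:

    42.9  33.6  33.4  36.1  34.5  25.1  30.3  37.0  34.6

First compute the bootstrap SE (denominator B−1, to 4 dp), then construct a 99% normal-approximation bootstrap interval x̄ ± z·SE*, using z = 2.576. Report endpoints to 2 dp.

(21.47, 46.33)

Mean of replicates = 34.1667; sum of squared deviations = 186.4000; SE* = √(186.4000/8) = 4.8270
Margin = 2.576 × 4.8270 = 12.434
Interval: 33.9 ± 12.434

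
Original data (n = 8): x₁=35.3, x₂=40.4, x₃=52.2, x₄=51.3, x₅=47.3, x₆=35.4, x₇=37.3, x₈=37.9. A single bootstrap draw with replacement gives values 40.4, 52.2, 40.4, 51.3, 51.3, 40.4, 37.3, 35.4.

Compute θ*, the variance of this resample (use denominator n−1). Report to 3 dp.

Mean = 43.5875; sum of squared deviations = 330.1888
s² = 330.1888 / 7 = 47.1698

θ* = 47.170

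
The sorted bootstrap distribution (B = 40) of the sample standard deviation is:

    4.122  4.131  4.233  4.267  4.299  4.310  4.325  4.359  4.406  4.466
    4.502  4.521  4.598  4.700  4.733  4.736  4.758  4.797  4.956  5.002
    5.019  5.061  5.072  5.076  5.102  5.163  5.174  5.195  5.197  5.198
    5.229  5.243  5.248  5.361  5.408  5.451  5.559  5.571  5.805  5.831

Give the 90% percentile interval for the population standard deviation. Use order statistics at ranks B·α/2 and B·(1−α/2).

(4.131, 5.571)

α = 0.10; lower rank = 40 × 0.050 = 2; upper rank = 40 × 0.950 = 38.
The 2nd smallest replicate is 4.131; the 38th is 5.571.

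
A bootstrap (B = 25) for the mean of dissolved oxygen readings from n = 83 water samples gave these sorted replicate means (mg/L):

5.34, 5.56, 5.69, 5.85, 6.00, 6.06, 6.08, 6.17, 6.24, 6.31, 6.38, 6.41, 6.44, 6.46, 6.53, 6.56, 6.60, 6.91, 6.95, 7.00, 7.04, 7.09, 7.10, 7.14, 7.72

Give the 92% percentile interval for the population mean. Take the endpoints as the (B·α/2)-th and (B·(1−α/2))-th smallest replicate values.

(5.34, 7.14)

α = 0.08; lower rank = 25 × 0.040 = 1; upper rank = 25 × 0.960 = 24.
The 1st smallest replicate is 5.34; the 24th is 7.14.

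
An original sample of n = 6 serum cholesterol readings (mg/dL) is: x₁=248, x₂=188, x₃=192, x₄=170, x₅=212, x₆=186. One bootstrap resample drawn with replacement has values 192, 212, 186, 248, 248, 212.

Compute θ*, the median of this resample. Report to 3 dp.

θ* = 212.000

Sorted: 186, 192, 212, 212, 248, 248
Median = average of the two middle values = 212.000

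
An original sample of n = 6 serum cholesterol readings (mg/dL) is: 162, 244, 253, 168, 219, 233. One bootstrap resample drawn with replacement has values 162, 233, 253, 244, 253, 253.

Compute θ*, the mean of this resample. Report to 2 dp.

Mean = (162 + 233 + 253 + 244 + 253 + 253) / 6 = 1398.0 / 6 = 233.00

θ* = 233.00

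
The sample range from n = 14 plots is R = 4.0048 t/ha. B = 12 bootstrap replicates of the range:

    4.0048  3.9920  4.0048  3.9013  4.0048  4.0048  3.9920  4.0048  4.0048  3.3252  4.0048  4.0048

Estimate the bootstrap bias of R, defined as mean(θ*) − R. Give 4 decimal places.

mean(θ*) = (4.0048 + 3.9920 + 4.0048 + 3.9013 + 4.0048 + 4.0048 + 3.9920 + 4.0048 + 4.0048 + 3.3252 + 4.0048 + 4.0048) / 12 = 3.93741
bias = 3.93741 − 4.0048

bias = −0.0674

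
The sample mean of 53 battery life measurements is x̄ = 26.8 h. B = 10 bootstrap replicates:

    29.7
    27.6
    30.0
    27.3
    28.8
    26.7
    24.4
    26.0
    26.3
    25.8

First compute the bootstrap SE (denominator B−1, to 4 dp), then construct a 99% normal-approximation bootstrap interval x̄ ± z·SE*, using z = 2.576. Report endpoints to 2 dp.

Mean of replicates = 27.2600; sum of squared deviations = 29.0840; SE* = √(29.0840/9) = 1.7977
Margin = 2.576 × 1.7977 = 4.631
Interval: 26.8 ± 4.631

(22.17, 31.43)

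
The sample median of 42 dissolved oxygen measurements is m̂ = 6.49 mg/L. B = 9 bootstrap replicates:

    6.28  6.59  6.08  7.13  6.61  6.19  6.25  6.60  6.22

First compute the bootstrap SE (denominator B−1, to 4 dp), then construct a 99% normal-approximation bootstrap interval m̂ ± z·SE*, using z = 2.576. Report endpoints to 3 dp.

Mean of replicates = 6.4389; sum of squared deviations = 0.8553; SE* = √(0.8553/8) = 0.3270
Margin = 2.576 × 0.3270 = 0.8424
Interval: 6.49 ± 0.8424

(5.648, 7.332)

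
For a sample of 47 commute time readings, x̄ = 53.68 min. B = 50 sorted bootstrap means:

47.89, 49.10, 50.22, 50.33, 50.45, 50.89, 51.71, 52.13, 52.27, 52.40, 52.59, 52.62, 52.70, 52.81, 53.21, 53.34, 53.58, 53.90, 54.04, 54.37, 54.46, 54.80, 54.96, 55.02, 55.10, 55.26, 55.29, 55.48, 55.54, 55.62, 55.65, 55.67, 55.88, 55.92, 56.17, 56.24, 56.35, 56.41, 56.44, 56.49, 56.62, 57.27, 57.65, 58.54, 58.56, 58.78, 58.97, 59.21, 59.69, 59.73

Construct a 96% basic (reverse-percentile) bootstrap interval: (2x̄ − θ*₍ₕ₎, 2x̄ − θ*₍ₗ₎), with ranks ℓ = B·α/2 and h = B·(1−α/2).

Percentile endpoints at ranks 1 and 49: θ*₍1₎ = 47.89, θ*₍49₎ = 59.69.
Basic interval reflects these around x̄:
  lower = 2 × 53.68 − 59.69 = 47.67
  upper = 2 × 53.68 − 47.89 = 59.47

(47.67, 59.47)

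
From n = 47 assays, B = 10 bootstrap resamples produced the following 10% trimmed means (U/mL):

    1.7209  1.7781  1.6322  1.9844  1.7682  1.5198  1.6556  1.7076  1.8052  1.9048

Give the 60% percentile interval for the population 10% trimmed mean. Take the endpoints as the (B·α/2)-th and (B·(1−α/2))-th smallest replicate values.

(1.6322, 1.8052)

Sorted replicates: 1.5198, 1.6322, 1.6556, 1.7076, 1.7209, 1.7682, 1.7781, 1.8052, 1.9048, 1.9844
α = 0.40; lower rank = 10 × 0.200 = 2; upper rank = 10 × 0.800 = 8.
The 2nd smallest replicate is 1.6322; the 8th is 1.8052.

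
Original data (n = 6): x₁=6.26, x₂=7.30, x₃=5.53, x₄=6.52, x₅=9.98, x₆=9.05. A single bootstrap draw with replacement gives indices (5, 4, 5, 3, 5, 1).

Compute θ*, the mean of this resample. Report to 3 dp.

Resample values: 9.98, 6.52, 9.98, 5.53, 9.98, 6.26.
Mean = (9.98 + 6.52 + 9.98 + 5.53 + 9.98 + 6.26) / 6 = 48.250 / 6 = 8.042

θ* = 8.042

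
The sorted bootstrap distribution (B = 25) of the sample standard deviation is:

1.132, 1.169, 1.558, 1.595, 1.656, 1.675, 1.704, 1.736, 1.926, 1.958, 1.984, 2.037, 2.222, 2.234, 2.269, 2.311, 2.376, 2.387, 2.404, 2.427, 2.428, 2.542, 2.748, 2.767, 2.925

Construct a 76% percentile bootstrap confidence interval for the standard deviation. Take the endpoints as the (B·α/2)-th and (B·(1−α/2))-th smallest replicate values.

α = 0.24; lower rank = 25 × 0.120 = 3; upper rank = 25 × 0.880 = 22.
The 3rd smallest replicate is 1.558; the 22nd is 2.542.

(1.558, 2.542)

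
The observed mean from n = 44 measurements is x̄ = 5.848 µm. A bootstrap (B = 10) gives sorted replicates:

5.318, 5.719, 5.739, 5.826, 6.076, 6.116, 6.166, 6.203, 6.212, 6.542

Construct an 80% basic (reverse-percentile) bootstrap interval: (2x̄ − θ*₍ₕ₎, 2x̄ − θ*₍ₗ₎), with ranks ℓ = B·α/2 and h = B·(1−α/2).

(5.484, 6.378)

Percentile endpoints at ranks 1 and 9: θ*₍1₎ = 5.318, θ*₍9₎ = 6.212.
Basic interval reflects these around x̄:
  lower = 2 × 5.848 − 6.212 = 5.484
  upper = 2 × 5.848 − 5.318 = 6.378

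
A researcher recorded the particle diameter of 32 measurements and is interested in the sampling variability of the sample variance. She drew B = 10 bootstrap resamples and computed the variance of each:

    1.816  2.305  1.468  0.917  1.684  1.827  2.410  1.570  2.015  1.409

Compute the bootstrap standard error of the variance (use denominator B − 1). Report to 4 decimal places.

SE* = 0.4410

Bootstrap SE is the standard deviation of the 10 replicate variances.
Mean of replicates: (1.816 + 2.305 + 1.468 + 0.917 + 1.684 + 1.827 + 2.410 + 1.570 + 2.015 + 1.409) / 10 = 17.42100 / 10 = 1.74210
Sum of squared deviations: (+0.07390)² + (+0.56290)² + (−0.27410)² + (−0.82510)² + (−0.05810)² + (+0.08490)² + (+0.66790)² + (−0.17210)² + (+0.27290)² + (−0.33310)² = 1.74996
Variance = 1.74996 / 9 = 0.19444
SE* = √0.19444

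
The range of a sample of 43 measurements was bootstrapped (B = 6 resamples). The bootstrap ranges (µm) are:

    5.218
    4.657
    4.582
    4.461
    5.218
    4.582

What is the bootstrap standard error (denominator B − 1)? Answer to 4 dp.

Bootstrap SE is the standard deviation of the 6 replicate ranges.
Mean of replicates: (5.218 + 4.657 + 4.582 + 4.461 + 5.218 + 4.582) / 6 = 28.71800 / 6 = 4.78633
Sum of squared deviations: (+0.43167)² + (−0.12933)² + (−0.20433)² + (−0.32533)² + (+0.43167)² + (−0.20433)² = 0.57875
Variance = 0.57875 / 5 = 0.11575
SE* = √0.11575

SE* = 0.3402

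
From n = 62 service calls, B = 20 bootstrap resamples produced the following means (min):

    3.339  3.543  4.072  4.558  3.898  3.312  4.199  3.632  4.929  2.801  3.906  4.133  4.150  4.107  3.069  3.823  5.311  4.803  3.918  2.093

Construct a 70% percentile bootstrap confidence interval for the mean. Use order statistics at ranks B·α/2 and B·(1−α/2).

(3.069, 4.558)

Sorted replicates: 2.093, 2.801, 3.069, 3.312, 3.339, 3.543, 3.632, 3.823, 3.898, 3.906, 3.918, 4.072, 4.107, 4.133, 4.150, 4.199, 4.558, 4.803, 4.929, 5.311
α = 0.30; lower rank = 20 × 0.150 = 3; upper rank = 20 × 0.850 = 17.
The 3rd smallest replicate is 3.069; the 17th is 4.558.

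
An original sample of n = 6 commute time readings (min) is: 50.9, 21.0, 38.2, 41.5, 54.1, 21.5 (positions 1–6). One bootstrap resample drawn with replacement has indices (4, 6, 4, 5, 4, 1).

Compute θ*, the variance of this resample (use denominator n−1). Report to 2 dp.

Resample values: 41.5, 21.5, 41.5, 54.1, 41.5, 50.9.
Mean = 41.8333; sum of squared deviations = 646.4533
s² = 646.4533 / 5 = 129.2907

θ* = 129.29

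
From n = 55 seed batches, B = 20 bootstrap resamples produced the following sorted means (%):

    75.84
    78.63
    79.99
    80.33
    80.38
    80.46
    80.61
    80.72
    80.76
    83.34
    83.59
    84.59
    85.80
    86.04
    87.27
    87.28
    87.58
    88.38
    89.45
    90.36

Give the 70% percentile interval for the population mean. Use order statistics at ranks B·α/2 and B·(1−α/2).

(79.99, 87.58)

α = 0.30; lower rank = 20 × 0.150 = 3; upper rank = 20 × 0.850 = 17.
The 3rd smallest replicate is 79.99; the 17th is 87.58.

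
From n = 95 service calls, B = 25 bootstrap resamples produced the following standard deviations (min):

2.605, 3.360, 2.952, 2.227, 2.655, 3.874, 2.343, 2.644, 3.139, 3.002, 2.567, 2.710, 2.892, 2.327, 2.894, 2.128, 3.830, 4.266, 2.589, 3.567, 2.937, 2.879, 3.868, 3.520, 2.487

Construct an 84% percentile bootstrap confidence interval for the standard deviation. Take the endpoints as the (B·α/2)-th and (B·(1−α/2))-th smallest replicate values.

(2.227, 3.868)

Sorted replicates: 2.128, 2.227, 2.327, 2.343, 2.487, 2.567, 2.589, 2.605, 2.644, 2.655, 2.710, 2.879, 2.892, 2.894, 2.937, 2.952, 3.002, 3.139, 3.360, 3.520, 3.567, 3.830, 3.868, 3.874, 4.266
α = 0.16; lower rank = 25 × 0.080 = 2; upper rank = 25 × 0.920 = 23.
The 2nd smallest replicate is 2.227; the 23rd is 3.868.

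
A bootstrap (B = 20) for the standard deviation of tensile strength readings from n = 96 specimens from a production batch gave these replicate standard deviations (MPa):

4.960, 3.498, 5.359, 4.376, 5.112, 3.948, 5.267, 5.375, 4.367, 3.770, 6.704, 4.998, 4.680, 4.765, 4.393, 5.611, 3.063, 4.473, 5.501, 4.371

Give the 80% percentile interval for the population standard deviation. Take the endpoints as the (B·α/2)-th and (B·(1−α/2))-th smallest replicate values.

Sorted replicates: 3.063, 3.498, 3.770, 3.948, 4.367, 4.371, 4.376, 4.393, 4.473, 4.680, 4.765, 4.960, 4.998, 5.112, 5.267, 5.359, 5.375, 5.501, 5.611, 6.704
α = 0.20; lower rank = 20 × 0.100 = 2; upper rank = 20 × 0.900 = 18.
The 2nd smallest replicate is 3.498; the 18th is 5.501.

(3.498, 5.501)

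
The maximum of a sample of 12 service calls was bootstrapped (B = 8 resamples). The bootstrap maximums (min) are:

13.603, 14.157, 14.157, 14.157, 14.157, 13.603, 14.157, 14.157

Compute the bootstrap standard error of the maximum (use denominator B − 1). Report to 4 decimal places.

Bootstrap SE is the standard deviation of the 8 replicate maximums.
Mean of replicates: (13.603 + 14.157 + 14.157 + 14.157 + 14.157 + 13.603 + 14.157 + 14.157) / 8 = 112.14800 / 8 = 14.01850
Sum of squared deviations: (−0.41550)² + (+0.13850)² + (+0.13850)² + (+0.13850)² + (+0.13850)² + (−0.41550)² + (+0.13850)² + (+0.13850)² = 0.46037
Variance = 0.46037 / 7 = 0.06577
SE* = √0.06577

SE* = 0.2565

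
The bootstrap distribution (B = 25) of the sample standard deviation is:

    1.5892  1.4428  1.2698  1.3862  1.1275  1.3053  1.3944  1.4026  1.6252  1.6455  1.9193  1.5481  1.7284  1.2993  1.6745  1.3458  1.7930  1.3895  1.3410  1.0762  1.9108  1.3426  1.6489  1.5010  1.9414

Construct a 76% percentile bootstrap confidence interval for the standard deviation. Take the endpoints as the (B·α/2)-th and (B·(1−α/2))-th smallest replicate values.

Sorted replicates: 1.0762, 1.1275, 1.2698, 1.2993, 1.3053, 1.3410, 1.3426, 1.3458, 1.3862, 1.3895, 1.3944, 1.4026, 1.4428, 1.5010, 1.5481, 1.5892, 1.6252, 1.6455, 1.6489, 1.6745, 1.7284, 1.7930, 1.9108, 1.9193, 1.9414
α = 0.24; lower rank = 25 × 0.120 = 3; upper rank = 25 × 0.880 = 22.
The 3rd smallest replicate is 1.2698; the 22nd is 1.7930.

(1.2698, 1.7930)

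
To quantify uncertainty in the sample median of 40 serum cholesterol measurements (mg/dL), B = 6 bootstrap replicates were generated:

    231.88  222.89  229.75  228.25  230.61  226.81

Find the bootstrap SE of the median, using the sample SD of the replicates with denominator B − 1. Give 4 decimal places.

SE* = 3.2162

Bootstrap SE is the standard deviation of the 6 replicate medians.
Mean of replicates: (231.88 + 222.89 + 229.75 + 228.25 + 230.61 + 226.81) / 6 = 1370.19000 / 6 = 228.36500
Sum of squared deviations: (+3.51500)² + (−5.47500)² + (+1.38500)² + (−0.11500)² + (+2.24500)² + (−1.55500)² = 51.72035
Variance = 51.72035 / 5 = 10.34407
SE* = √10.34407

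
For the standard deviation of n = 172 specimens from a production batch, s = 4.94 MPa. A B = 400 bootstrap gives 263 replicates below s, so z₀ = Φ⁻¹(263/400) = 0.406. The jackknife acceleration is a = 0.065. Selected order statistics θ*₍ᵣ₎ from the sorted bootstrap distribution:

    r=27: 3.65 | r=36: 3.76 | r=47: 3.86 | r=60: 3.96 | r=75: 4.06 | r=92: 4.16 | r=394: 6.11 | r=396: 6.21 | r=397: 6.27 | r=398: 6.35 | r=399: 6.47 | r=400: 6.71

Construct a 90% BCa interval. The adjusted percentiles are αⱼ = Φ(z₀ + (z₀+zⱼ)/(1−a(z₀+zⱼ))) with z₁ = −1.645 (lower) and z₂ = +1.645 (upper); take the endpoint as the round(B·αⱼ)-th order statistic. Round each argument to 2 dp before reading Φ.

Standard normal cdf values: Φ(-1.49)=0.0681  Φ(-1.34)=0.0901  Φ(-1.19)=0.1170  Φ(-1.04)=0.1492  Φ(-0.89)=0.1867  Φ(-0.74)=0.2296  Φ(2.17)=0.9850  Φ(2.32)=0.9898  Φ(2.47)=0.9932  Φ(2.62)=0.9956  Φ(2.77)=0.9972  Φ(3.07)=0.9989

Lower: z₀ + z₁ = 0.406 + (-1.645) = -1.239; 1 − a(z₀+z₁) = 1 − (0.065)(-1.239) = 1.0805; argument = 0.406 + (-1.239)/1.0805 = -0.7407 → -0.74.
α₁ = Φ(-0.74) = 0.2296; rank = round(400 × 0.2296) = 92; θ*₍92₎ = 4.16.
Upper: z₀ + z₂ = 2.051; 1 − a(z₀+z₂) = 0.8667; argument = 2.7725 → 2.77; α₂ = 0.9972; rank = 399; θ*₍399₎ = 6.47.

(4.16, 6.47)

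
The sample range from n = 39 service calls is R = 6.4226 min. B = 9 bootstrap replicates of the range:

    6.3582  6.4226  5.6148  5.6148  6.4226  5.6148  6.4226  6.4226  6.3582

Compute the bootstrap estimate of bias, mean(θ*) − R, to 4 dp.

bias = −0.2836

mean(θ*) = (6.3582 + 6.4226 + 5.6148 + 5.6148 + 6.4226 + 5.6148 + 6.4226 + 6.4226 + 6.3582) / 9 = 6.13902
bias = 6.13902 − 6.4226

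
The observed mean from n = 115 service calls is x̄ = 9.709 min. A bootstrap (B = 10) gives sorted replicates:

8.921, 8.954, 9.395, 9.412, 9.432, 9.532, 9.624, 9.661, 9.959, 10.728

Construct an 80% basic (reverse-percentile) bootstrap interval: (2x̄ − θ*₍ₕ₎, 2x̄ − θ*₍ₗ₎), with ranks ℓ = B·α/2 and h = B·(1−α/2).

Percentile endpoints at ranks 1 and 9: θ*₍1₎ = 8.921, θ*₍9₎ = 9.959.
Basic interval reflects these around x̄:
  lower = 2 × 9.709 − 9.959 = 9.459
  upper = 2 × 9.709 − 8.921 = 10.497

(9.459, 10.497)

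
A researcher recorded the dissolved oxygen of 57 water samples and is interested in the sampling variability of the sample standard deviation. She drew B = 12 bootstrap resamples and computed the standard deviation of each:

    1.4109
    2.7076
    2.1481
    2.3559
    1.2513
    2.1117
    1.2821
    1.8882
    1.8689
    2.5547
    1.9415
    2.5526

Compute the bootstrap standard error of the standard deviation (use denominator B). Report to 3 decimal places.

Bootstrap SE is the standard deviation of the 12 replicate standard deviations.
Mean of replicates: (1.4109 + 2.7076 + 2.1481 + 2.3559 + 1.2513 + 2.1117 + 1.2821 + 1.8882 + 1.8689 + 2.5547 + 1.9415 + 2.5526) / 12 = 24.07350 / 12 = 2.00612
Sum of squared deviations: (−0.59522)² + (+0.70147)² + (+0.14197)² + (+0.34978)² + (−0.75482)² + (+0.10557)² + (−0.72402)² + (−0.11792)² + (−0.13722)² + (+0.54858)² + (−0.06462)² + (+0.54648)² = 2.73046
Variance = 2.73046 / 12 = 0.22754
SE* = √0.22754

SE* = 0.477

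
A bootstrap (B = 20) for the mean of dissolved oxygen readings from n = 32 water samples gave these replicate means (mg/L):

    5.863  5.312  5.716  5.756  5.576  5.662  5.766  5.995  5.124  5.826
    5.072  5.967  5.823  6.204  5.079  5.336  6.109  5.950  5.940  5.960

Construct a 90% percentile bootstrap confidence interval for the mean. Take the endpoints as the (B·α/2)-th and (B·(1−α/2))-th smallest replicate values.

Sorted replicates: 5.072, 5.079, 5.124, 5.312, 5.336, 5.576, 5.662, 5.716, 5.756, 5.766, 5.823, 5.826, 5.863, 5.940, 5.950, 5.960, 5.967, 5.995, 6.109, 6.204
α = 0.10; lower rank = 20 × 0.050 = 1; upper rank = 20 × 0.950 = 19.
The 1st smallest replicate is 5.072; the 19th is 6.109.

(5.072, 6.109)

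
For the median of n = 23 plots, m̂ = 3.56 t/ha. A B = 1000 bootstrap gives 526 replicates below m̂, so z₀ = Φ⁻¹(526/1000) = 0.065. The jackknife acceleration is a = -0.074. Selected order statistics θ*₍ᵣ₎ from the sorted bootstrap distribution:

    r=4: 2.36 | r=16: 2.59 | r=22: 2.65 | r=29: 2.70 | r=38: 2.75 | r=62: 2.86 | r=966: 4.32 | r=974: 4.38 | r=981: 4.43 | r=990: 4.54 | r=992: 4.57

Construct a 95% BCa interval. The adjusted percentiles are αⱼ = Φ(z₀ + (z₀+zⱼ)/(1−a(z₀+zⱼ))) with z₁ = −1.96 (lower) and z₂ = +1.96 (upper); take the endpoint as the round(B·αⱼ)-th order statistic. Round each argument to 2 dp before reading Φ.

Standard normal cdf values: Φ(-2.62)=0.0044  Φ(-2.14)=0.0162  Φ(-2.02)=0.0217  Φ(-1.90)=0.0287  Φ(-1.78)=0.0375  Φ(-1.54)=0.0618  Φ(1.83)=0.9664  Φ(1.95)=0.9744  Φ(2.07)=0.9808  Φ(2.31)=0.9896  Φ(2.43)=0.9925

(2.59, 4.32)

Lower: z₀ + z₁ = 0.065 + (-1.960) = -1.895; 1 − a(z₀+z₁) = 1 − (-0.074)(-1.895) = 0.8598; argument = 0.065 + (-1.895)/0.8598 = -2.1391 → -2.14.
α₁ = Φ(-2.14) = 0.0162; rank = round(1000 × 0.0162) = 16; θ*₍16₎ = 2.59.
Upper: z₀ + z₂ = 2.025; 1 − a(z₀+z₂) = 1.1499; argument = 1.8261 → 1.83; α₂ = 0.9664; rank = 966; θ*₍966₎ = 4.32.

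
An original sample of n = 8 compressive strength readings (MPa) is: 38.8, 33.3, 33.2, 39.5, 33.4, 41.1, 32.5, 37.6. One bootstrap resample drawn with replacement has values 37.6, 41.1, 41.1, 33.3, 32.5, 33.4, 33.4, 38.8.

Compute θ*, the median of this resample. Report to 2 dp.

θ* = 35.50

Sorted: 32.5, 33.3, 33.4, 33.4, 37.6, 38.8, 41.1, 41.1
Median = average of the two middle values = 35.50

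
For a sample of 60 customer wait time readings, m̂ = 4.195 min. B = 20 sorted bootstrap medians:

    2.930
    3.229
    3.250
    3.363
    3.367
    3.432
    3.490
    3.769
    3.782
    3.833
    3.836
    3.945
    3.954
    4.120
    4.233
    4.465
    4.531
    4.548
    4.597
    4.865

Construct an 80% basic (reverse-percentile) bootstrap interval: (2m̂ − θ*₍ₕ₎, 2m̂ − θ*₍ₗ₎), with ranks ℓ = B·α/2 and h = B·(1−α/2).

(3.842, 5.161)

Percentile endpoints at ranks 2 and 18: θ*₍2₎ = 3.229, θ*₍18₎ = 4.548.
Basic interval reflects these around m̂:
  lower = 2 × 4.195 − 4.548 = 3.842
  upper = 2 × 4.195 − 3.229 = 5.161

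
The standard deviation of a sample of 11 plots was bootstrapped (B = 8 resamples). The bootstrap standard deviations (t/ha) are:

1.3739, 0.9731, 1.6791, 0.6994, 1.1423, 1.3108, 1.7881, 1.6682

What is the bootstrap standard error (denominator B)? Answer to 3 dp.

Bootstrap SE is the standard deviation of the 8 replicate standard deviations.
Mean of replicates: (1.3739 + 0.9731 + 1.6791 + 0.6994 + 1.1423 + 1.3108 + 1.7881 + 1.6682) / 8 = 10.63490 / 8 = 1.32936
Sum of squared deviations: (+0.04454)² + (−0.35626)² + (+0.34974)² + (−0.62996)² + (−0.18706)² + (−0.01856)² + (+0.45874)² + (+0.33884)² = 1.00866
Variance = 1.00866 / 8 = 0.12608
SE* = √0.12608

SE* = 0.355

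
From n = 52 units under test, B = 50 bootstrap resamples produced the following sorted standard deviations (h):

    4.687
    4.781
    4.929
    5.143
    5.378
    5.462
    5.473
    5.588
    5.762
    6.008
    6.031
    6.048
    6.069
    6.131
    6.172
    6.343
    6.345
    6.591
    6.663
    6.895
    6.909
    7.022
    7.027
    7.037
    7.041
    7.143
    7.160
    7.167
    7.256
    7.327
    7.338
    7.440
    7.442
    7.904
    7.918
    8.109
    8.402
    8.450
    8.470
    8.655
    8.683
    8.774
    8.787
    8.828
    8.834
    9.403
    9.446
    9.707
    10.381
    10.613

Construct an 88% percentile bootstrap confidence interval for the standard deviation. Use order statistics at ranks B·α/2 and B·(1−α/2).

(4.929, 9.446)

α = 0.12; lower rank = 50 × 0.060 = 3; upper rank = 50 × 0.940 = 47.
The 3rd smallest replicate is 4.929; the 47th is 9.446.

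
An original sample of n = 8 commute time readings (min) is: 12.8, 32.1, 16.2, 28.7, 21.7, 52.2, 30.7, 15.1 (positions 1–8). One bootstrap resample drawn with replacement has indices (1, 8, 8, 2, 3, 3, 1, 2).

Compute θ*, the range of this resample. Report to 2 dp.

Resample values: 12.8, 15.1, 15.1, 32.1, 16.2, 16.2, 12.8, 32.1.
Range = 32.1 − 12.8 = 19.30

θ* = 19.30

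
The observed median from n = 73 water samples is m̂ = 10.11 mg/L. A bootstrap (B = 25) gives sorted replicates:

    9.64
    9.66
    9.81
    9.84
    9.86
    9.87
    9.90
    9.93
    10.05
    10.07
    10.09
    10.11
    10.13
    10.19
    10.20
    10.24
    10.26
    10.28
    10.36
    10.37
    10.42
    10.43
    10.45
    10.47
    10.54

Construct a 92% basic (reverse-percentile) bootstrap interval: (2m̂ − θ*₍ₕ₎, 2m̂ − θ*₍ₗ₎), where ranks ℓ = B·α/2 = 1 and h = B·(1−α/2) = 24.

Percentile endpoints at ranks 1 and 24: θ*₍1₎ = 9.64, θ*₍24₎ = 10.47.
Basic interval reflects these around m̂:
  lower = 2 × 10.11 − 10.47 = 9.75
  upper = 2 × 10.11 − 9.64 = 10.58

(9.75, 10.58)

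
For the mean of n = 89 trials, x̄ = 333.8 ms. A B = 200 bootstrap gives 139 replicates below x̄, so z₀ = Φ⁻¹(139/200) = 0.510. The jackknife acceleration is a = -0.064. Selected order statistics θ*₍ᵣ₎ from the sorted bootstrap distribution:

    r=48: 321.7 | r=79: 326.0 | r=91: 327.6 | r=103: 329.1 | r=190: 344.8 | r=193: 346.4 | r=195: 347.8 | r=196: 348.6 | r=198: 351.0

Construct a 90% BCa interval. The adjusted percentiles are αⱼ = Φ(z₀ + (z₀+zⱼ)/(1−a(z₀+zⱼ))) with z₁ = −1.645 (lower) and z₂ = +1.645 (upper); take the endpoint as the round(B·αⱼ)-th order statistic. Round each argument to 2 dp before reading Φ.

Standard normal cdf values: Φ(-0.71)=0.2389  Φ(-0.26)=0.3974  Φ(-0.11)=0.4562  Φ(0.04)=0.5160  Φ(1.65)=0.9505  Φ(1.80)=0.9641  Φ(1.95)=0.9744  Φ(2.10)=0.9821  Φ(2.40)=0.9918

Lower: z₀ + z₁ = 0.510 + (-1.645) = -1.135; 1 − a(z₀+z₁) = 1 − (-0.064)(-1.135) = 0.9274; argument = 0.510 + (-1.135)/0.9274 = -0.7139 → -0.71.
α₁ = Φ(-0.71) = 0.2389; rank = round(200 × 0.2389) = 48; θ*₍48₎ = 321.7.
Upper: z₀ + z₂ = 2.155; 1 − a(z₀+z₂) = 1.1379; argument = 2.4038 → 2.40; α₂ = 0.9918; rank = 198; θ*₍198₎ = 351.0.

(321.7, 351.0)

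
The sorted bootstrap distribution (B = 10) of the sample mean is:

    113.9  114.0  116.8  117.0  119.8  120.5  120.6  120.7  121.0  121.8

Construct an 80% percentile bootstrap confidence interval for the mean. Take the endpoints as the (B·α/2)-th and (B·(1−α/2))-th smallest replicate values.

(113.9, 121.0)

α = 0.20; lower rank = 10 × 0.100 = 1; upper rank = 10 × 0.900 = 9.
The 1st smallest replicate is 113.9; the 9th is 121.0.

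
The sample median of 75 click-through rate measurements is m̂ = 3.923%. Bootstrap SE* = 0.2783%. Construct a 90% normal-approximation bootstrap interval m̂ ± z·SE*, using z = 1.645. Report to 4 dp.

Margin = 1.645 × 0.2783 = 0.45780
Interval: 3.923 ± 0.45780

(3.4652, 4.3808)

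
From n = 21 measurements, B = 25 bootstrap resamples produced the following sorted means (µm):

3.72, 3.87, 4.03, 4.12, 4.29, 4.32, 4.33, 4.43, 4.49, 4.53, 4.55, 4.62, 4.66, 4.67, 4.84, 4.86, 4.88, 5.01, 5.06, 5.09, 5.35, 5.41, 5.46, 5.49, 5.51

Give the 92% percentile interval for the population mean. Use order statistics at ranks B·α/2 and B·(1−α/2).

(3.72, 5.49)

α = 0.08; lower rank = 25 × 0.040 = 1; upper rank = 25 × 0.960 = 24.
The 1st smallest replicate is 3.72; the 24th is 5.49.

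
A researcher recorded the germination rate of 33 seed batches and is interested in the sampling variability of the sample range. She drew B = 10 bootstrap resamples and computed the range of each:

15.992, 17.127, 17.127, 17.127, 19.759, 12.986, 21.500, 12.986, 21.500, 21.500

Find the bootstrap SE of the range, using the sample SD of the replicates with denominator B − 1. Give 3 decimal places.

SE* = 3.264

Bootstrap SE is the standard deviation of the 10 replicate ranges.
Mean of replicates: (15.992 + 17.127 + 17.127 + 17.127 + 19.759 + 12.986 + 21.500 + 12.986 + 21.500 + 21.500) / 10 = 177.6040 / 10 = 17.7604
Sum of squared deviations: (−1.7684)² + (−0.6334)² + (−0.6334)² + (−0.6334)² + (+1.9986)² + (−4.7744)² + (+3.7396)² + (−4.7744)² + (+3.7396)² + (+3.7396)² = 95.8688
Variance = 95.8688 / 9 = 10.6521
SE* = √10.6521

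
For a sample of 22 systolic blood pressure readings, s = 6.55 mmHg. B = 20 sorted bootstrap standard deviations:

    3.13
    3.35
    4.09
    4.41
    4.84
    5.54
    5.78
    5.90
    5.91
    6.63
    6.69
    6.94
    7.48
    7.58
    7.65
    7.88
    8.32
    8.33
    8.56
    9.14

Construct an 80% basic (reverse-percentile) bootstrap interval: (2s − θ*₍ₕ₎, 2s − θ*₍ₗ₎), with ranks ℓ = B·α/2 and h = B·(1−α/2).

Percentile endpoints at ranks 2 and 18: θ*₍2₎ = 3.35, θ*₍18₎ = 8.33.
Basic interval reflects these around s:
  lower = 2 × 6.55 − 8.33 = 4.77
  upper = 2 × 6.55 − 3.35 = 9.75

(4.77, 9.75)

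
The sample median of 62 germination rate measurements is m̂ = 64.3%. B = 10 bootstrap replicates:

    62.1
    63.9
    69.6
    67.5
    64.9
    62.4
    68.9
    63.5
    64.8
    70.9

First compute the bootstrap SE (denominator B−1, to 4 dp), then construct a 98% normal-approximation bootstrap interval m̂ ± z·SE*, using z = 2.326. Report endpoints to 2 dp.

(56.99, 71.61)

Mean of replicates = 65.8500; sum of squared deviations = 88.8850; SE* = √(88.8850/9) = 3.1426
Margin = 2.326 × 3.1426 = 7.310
Interval: 64.3 ± 7.310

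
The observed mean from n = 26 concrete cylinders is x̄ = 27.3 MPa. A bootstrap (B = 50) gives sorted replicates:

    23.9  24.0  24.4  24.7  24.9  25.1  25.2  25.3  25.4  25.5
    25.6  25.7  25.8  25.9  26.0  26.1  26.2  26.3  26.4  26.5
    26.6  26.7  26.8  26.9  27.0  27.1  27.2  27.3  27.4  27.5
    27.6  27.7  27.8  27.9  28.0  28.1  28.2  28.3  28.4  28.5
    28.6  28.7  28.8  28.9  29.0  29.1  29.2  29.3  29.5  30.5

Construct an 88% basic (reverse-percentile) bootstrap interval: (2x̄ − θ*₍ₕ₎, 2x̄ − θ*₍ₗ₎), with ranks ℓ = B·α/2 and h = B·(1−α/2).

(25.4, 30.2)

Percentile endpoints at ranks 3 and 47: θ*₍3₎ = 24.4, θ*₍47₎ = 29.2.
Basic interval reflects these around x̄:
  lower = 2 × 27.3 − 29.2 = 25.4
  upper = 2 × 27.3 − 24.4 = 30.2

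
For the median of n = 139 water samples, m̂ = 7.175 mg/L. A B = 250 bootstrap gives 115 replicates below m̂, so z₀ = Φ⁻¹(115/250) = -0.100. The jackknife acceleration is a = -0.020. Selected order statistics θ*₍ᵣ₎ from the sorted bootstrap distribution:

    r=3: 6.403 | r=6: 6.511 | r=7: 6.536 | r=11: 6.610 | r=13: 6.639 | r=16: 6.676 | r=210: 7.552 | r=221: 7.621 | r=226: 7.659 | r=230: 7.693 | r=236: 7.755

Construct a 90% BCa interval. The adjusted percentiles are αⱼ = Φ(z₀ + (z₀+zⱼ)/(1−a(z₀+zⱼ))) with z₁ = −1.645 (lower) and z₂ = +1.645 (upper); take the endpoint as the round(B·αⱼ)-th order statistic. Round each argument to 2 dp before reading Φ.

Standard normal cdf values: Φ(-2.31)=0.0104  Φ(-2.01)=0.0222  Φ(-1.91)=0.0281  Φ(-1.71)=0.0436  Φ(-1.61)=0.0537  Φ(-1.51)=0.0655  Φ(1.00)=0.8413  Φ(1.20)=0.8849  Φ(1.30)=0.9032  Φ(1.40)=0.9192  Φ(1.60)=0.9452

Lower: z₀ + z₁ = -0.100 + (-1.645) = -1.745; 1 − a(z₀+z₁) = 1 − (-0.020)(-1.745) = 0.9651; argument = -0.100 + (-1.745)/0.9651 = -1.9081 → -1.91.
α₁ = Φ(-1.91) = 0.0281; rank = round(250 × 0.0281) = 7; θ*₍7₎ = 6.536.
Upper: z₀ + z₂ = 1.545; 1 − a(z₀+z₂) = 1.0309; argument = 1.3987 → 1.40; α₂ = 0.9192; rank = 230; θ*₍230₎ = 7.693.

(6.536, 7.693)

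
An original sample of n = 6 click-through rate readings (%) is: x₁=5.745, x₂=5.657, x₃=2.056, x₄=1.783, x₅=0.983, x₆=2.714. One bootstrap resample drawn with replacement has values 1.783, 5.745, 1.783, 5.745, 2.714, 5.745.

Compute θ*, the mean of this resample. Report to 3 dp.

Mean = (1.783 + 5.745 + 1.783 + 5.745 + 2.714 + 5.745) / 6 = 23.5150 / 6 = 3.919

θ* = 3.919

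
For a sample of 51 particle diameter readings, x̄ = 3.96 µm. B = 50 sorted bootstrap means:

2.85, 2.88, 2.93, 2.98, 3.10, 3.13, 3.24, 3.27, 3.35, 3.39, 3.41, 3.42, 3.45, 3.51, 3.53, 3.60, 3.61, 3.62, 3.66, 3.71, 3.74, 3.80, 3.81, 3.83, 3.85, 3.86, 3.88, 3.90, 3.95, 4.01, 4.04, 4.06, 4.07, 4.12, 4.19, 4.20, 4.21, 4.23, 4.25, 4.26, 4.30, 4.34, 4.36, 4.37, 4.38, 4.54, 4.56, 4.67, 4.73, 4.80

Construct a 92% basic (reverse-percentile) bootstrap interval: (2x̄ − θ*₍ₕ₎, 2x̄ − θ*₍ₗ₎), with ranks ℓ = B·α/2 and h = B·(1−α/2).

(3.25, 5.04)

Percentile endpoints at ranks 2 and 48: θ*₍2₎ = 2.88, θ*₍48₎ = 4.67.
Basic interval reflects these around x̄:
  lower = 2 × 3.96 − 4.67 = 3.25
  upper = 2 × 3.96 − 2.88 = 5.04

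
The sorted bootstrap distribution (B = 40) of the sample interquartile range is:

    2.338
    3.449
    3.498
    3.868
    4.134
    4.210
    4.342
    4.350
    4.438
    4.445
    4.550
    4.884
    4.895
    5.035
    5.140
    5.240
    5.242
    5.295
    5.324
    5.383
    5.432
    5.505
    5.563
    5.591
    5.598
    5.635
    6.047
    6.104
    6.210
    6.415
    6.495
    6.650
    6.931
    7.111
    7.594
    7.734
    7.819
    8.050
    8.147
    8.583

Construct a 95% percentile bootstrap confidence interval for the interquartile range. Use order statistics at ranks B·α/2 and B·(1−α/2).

(2.338, 8.147)

α = 0.05; lower rank = 40 × 0.025 = 1; upper rank = 40 × 0.975 = 39.
The 1st smallest replicate is 2.338; the 39th is 8.147.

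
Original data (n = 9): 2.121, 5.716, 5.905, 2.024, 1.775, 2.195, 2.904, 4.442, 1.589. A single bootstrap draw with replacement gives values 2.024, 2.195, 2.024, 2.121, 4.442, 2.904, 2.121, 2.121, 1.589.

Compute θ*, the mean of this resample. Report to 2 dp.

Mean = (2.024 + 2.195 + 2.024 + 2.121 + 4.442 + 2.904 + 2.121 + 2.121 + 1.589) / 9 = 21.5410 / 9 = 2.39

θ* = 2.39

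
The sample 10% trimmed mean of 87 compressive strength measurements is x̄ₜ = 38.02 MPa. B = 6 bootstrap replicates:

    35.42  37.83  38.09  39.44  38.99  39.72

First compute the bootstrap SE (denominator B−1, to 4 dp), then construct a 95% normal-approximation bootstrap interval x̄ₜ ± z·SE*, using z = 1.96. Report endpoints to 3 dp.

Mean of replicates = 38.2483; sum of squared deviations = 12.3355; SE* = √(12.3355/5) = 1.5707
Margin = 1.96 × 1.5707 = 3.0786
Interval: 38.02 ± 3.0786

(34.941, 41.099)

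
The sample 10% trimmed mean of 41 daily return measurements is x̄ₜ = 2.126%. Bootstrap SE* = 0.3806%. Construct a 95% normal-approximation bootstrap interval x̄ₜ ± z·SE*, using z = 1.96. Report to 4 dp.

Margin = 1.96 × 0.3806 = 0.74598
Interval: 2.126 ± 0.74598

(1.3800, 2.8720)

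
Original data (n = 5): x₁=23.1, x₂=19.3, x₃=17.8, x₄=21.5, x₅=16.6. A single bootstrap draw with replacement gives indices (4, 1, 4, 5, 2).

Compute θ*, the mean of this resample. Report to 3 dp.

θ* = 20.400

Resample values: 21.5, 23.1, 21.5, 16.6, 19.3.
Mean = (21.5 + 23.1 + 21.5 + 16.6 + 19.3) / 5 = 102.00 / 5 = 20.400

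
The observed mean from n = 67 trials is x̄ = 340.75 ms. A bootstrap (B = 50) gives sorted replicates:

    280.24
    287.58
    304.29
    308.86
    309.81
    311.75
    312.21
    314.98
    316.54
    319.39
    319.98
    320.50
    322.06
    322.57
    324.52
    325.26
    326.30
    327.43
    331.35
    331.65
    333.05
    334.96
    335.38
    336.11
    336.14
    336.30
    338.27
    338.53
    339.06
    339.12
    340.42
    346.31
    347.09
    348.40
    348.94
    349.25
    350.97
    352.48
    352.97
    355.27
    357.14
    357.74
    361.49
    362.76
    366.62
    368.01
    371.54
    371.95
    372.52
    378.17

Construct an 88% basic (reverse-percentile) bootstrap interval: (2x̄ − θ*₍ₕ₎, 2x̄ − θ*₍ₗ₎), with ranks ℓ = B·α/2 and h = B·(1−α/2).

(309.96, 377.21)

Percentile endpoints at ranks 3 and 47: θ*₍3₎ = 304.29, θ*₍47₎ = 371.54.
Basic interval reflects these around x̄:
  lower = 2 × 340.75 − 371.54 = 309.96
  upper = 2 × 340.75 − 304.29 = 377.21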